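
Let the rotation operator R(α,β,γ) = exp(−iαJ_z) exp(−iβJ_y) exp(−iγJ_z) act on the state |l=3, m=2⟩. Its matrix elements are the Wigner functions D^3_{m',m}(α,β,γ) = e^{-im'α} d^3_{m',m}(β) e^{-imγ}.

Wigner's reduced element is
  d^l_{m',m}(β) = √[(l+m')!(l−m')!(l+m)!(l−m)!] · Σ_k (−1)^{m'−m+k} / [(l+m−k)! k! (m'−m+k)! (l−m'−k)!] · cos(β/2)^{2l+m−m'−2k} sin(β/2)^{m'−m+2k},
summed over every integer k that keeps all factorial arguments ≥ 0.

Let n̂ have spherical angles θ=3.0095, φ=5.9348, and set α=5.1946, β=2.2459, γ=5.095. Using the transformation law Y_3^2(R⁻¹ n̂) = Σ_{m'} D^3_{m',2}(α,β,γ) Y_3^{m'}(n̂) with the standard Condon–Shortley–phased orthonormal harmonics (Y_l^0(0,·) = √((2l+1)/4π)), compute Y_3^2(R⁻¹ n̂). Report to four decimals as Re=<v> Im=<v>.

Need the full column D^3_{m',2} for m'=−3..3 at α=5.1946, β=2.2459, γ=5.095.
cos(β/2)=0.433025, sin(β/2)=0.901382
d^3_{-3,2}: single k=5 term ⇒ +0.631150;  D = +0.397555-0.490205i
d^3_{-2,2}: k∈[4..5] ⇒ +0.618916 -0.536355 = +0.082560;  D = +0.080928+0.016337i
d^3_{-1,2}: k∈[3..4] ⇒ +0.376094 -0.814811 = -0.438718;  D = -0.122511-0.421265i
d^3_{0,2}: k∈[2..3] ⇒ +0.156470 -0.677988 = -0.521518;  D = +0.376134-0.361254i
d^3_{1,2}: k∈[1..2] ⇒ +0.043399 -0.376094 = -0.332695;  D = +0.315452+0.105716i
d^3_{2,2}: k∈[0..1] ⇒ +0.006593 -0.142837 = -0.136244;  D = +0.021551+0.134529i
d^3_{3,2}: single k=0 term ⇒ -0.033616;  D = -0.026942+0.020104i
Y_3^{m'}(θ=3.0095,φ=5.9348) and Σ D·Y over m':
  (+0.3976-0.4902i)·(+0.0005+0.0008i)  (+0.0809+0.0163i)·(-0.0135-0.0113i)  (-0.1225-0.4213i)·(+0.1566+0.0569i)  (+0.3761-0.3613i)·(-0.7078+0.0000i)  (+0.3155+0.1057i)·(-0.1566+0.0569i)  (+0.0216+0.1345i)·(-0.0135+0.0113i)  (-0.0269+0.0201i)·(-0.0005+0.0008i)
Y_3^2(R⁻¹ n̂) = -0.318964+0.181507i

Re=-0.3190 Im=0.1815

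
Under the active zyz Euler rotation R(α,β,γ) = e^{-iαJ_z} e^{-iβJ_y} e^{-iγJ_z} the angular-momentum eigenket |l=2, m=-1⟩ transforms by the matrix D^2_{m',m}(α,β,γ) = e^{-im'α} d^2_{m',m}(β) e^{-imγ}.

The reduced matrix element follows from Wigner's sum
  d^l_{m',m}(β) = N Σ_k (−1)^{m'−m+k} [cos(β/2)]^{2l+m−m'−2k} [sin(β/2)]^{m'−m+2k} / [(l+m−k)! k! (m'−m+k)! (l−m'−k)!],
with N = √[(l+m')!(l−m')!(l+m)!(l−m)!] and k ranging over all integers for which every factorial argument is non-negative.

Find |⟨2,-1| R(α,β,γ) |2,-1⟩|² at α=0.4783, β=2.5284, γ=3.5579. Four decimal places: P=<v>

Split into d^2_{-1,-1}(β=2.5284) × two z-phases.
c=cos(2.5284/2)=0.301815, s=sin(2.5284/2)=0.953366; N=√[1·6·1·6]=6.000000
Admissible k: 0..1 (factorial args all ≥0)
  k=0: (−1)^0·6.0000/(6)·0.3018^4·0.9534^0 = +0.008298
  k=1: (−1)^1·6.0000/(2)·0.3018^2·0.9534^2 = -0.248384
d^2_{-1,-1}(2.5284) = +0.008298 -0.248384 = -0.240086
|D^2_{-1,-1}|² = |d^2_{-1,-1}(β)|² = (-0.240086)² = 0.057641 (the z-rotation phases have unit modulus)

P=0.0576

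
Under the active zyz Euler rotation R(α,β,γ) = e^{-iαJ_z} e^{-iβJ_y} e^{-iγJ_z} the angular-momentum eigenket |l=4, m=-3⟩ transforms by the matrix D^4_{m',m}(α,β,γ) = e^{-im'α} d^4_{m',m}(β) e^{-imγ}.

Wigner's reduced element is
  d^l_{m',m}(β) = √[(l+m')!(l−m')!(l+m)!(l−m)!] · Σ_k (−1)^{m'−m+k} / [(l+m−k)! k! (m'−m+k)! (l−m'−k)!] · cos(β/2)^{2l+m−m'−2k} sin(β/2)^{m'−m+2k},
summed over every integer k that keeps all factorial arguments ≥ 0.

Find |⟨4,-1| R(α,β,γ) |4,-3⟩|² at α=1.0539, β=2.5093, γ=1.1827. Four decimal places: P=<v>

P=0.0089

Split into d^4_{-1,-3}(β=2.5093) × two z-phases.
With c≡cos(β/2)=0.310906 and s≡sin(β/2)=0.950441, N=[6·120·1·5040]^{1/2}=1904.940944
k: max(0,(-3)−(-1))=0 … min(4+(-3),4−(-1))=1
  k=0: (−1)^2·1904.9409/(240)·0.3109^6·0.9504^2 = +0.006476
  k=1: (−1)^3·1904.9409/(144)·0.3109^4·0.9504^4 = -0.100864
d^4_{-1,-3}(2.5093) = +0.006476 -0.100864 = -0.094388
|D^4_{-1,-3}|² = |d^4_{-1,-3}(β)|² = (-0.094388)² = 0.008909 (the z-rotation phases have unit modulus)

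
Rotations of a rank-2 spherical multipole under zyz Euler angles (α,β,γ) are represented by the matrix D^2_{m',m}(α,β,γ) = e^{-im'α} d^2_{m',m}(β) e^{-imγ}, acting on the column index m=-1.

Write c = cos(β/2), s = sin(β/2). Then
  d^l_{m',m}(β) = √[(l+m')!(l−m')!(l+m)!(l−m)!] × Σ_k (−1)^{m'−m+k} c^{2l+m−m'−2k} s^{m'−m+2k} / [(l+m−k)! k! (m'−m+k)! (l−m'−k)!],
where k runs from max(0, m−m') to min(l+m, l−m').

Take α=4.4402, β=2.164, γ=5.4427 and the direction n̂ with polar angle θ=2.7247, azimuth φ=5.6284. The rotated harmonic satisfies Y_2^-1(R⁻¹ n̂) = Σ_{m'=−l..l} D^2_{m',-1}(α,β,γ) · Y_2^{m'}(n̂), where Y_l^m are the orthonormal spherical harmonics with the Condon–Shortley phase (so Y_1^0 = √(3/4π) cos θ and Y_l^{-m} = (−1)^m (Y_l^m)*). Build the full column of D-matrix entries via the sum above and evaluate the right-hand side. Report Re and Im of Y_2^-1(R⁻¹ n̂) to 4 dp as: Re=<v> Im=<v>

Re=0.0834 Im=-0.3700

Need the full column D^2_{m',-1} for m'=−2..2 at α=4.4402, β=2.164, γ=5.4427.
cos(β/2)=0.469564, sin(β/2)=0.882899
d^2_{-2,-1}: single k=1 term ⇒ +0.182820;  D = -0.033797+0.179669i
d^2_{-1,-1}: k∈[0..1] ⇒ +0.048616 -0.515622 = -0.467007;  D = +0.418851+0.206540i
d^2_{0,-1}: k∈[0..1] ⇒ -0.223908 +0.791594 = +0.567686;  D = +0.378704-0.422907i
d^2_{1,-1}: k∈[0..1] ⇒ +0.515622 -0.607636 = -0.092014;  D = -0.049522-0.077551i
d^2_{2,-1}: single k=0 term ⇒ -0.646334;  D = +0.618205-0.188600i
Y_2^{m'}(θ=2.7247,φ=5.6284) and Σ D·Y over m':
  (-0.0338+0.1797i)·(+0.0164+0.0612i)  (+0.4189+0.2065i)·(-0.2269-0.1742i)  (+0.3787-0.4229i)·(+0.4756+0.0000i)  (-0.0495-0.0776i)·(+0.2269-0.1742i)  (+0.6182-0.1886i)·(+0.0164-0.0612i)
Y_2^-1(R⁻¹ n̂) = +0.083364-0.369979i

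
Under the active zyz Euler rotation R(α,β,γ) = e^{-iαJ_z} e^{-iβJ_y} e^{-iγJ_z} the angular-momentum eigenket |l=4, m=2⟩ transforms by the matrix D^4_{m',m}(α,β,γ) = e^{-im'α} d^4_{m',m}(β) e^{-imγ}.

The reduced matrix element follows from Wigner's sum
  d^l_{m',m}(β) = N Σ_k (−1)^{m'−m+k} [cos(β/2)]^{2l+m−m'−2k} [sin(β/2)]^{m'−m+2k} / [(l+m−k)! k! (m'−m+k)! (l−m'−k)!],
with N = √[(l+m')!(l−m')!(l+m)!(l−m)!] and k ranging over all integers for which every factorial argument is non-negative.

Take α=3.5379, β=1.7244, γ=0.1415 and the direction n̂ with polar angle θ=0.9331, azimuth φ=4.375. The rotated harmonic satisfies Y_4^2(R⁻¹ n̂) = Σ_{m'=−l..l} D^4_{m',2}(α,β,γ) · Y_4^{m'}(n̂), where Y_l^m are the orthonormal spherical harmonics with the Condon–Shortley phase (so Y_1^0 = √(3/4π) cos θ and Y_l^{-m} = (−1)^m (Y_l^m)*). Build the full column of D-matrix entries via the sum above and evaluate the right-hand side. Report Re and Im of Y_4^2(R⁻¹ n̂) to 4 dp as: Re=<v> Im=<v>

Need the full column D^4_{m',2} for m'=−4..4 at α=3.5379, β=1.7244, γ=0.1415.
cos(β/2)=0.650769, sin(β/2)=0.759276
d^4_{-4,2}: single k=6 term ⇒ +0.429369;  D = +0.113933+0.413977i
d^4_{-3,2}: k∈[5..6] ⇒ +0.780663 -0.354233 = +0.426431;  D = -0.263091-0.335598i
d^4_{-2,2}: k∈[4..6] ⇒ +0.894122 -0.973717 +0.110458 = +0.030863;  D = +0.026941+0.015056i
d^4_{-1,2}: k∈[3..5] ⇒ +0.722516 -1.475315 +0.401662 = -0.351137;  D = +0.348885+0.039701i
d^4_{0,2}: k∈[2..4] ⇒ +0.415413 -1.507979 +0.769791 = -0.322775;  D = -0.309936+0.090131i
d^4_{1,2}: k∈[1..3] ⇒ +0.159229 -1.083773 +0.983543 = +0.058999;  D = -0.045902+0.037066i
d^4_{2,2}: k∈[0..2] ⇒ +0.032167 -0.525461 +0.894122 = +0.400828;  D = +0.190470-0.352681i
d^4_{3,2}: k∈[0..1] ⇒ -0.140427 +0.573479 = +0.433052;  D = -0.042748+0.430937i
d^4_{4,2}: single k=0 term ⇒ +0.231706;  D = -0.067906-0.221533i
Y_4^{m'}(θ=0.9331,φ=4.375) and Σ D·Y over m':
  (+0.1139+0.4140i)·(+0.0405+0.1799i)  (-0.2631-0.3356i)·(+0.3278-0.2049i)  (+0.0269+0.0151i)·(-0.2497-0.1998i)  (+0.3489+0.0397i)·(+0.0389-0.1108i)  (-0.3099+0.0901i)·(-0.3423+0.0000i)  (-0.0459+0.0371i)·(-0.0389-0.1108i)  (+0.1905-0.3527i)·(-0.2497+0.1998i)  (-0.0427+0.4309i)·(-0.3278-0.2049i)  (-0.0679-0.2215i)·(+0.0405-0.1799i)
Y_4^2(R⁻¹ n̂) = -0.016033-0.095409i

Re=-0.0160 Im=-0.0954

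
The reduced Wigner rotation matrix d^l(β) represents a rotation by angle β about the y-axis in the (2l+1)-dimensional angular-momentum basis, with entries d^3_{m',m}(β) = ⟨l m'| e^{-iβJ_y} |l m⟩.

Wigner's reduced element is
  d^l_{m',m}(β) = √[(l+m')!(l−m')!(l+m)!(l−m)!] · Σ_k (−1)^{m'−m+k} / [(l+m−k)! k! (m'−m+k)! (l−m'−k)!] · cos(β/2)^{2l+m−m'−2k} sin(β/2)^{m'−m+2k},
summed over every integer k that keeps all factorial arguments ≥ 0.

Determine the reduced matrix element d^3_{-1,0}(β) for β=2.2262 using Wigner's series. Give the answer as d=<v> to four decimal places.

d^3_{-1,0}(β=2.2262) via Wigner's sum:
c=cos(2.2262/2)=0.441883, s=sin(2.2262/2)=0.897073; N=√[2·24·6·6]=41.569219
The bounds max(0,m−m')=1 and min(l+m,l−m')=3 give 3 terms
  k=1: (−1)^0·41.5692/(12)·0.4419^5·0.8971^1 = +0.052354
  k=2: (−1)^1·41.5692/(4)·0.4419^3·0.8971^3 = -0.647316
  k=3: (−1)^2·41.5692/(12)·0.4419^1·0.8971^5 = +0.889275
d^3_{-1,0}(2.2262) = +0.052354 -0.647316 +0.889275 = +0.294314

d=0.2943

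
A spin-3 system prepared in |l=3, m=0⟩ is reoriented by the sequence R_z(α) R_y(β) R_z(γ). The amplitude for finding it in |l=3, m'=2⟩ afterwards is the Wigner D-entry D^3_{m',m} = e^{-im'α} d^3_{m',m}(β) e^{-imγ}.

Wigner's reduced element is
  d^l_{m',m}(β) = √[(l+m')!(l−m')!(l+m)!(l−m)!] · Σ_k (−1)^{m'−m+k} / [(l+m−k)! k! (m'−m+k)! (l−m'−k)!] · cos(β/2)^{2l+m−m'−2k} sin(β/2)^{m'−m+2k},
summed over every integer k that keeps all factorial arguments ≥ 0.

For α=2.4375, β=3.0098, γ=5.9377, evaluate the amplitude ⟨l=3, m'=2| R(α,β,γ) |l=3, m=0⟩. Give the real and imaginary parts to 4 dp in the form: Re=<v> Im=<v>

D^3_{2,0}(2.4375,3.0098,5.9377) = e^{-i·2·2.4375}·d^3_{2,0}(3.0098)·e^{-i·0·5.9377}. Compute d first:
c=cos(3.0098/2)=0.065849, s=sin(3.0098/2)=0.997830; N=√[120·1·6·6]=65.726707
Admissible k: 0..1 (factorial args all ≥0)
  k=0: (−1)^2·65.7267/(12)·0.0658^4·0.9978^2 = +0.000103
  k=1: (−1)^3·65.7267/(12)·0.0658^2·0.9978^4 = -0.023544
d^3_{2,0}(3.0098) = +0.000103 -0.023544 = -0.023441
Attach z-rotation phases: D = e^{-i(2)(2.4375)}·(-0.023441)·e^{-i(0)(5.9377)} = -0.003795-0.023132i

Re=-0.0038 Im=-0.0231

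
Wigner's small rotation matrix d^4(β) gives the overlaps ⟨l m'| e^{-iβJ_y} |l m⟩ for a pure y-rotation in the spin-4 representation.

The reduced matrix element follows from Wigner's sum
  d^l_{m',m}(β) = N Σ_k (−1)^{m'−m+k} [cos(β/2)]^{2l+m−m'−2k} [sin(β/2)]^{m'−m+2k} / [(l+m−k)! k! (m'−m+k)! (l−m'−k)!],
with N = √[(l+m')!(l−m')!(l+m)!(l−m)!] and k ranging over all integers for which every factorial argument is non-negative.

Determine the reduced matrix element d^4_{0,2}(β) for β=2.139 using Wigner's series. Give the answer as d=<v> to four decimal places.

d^4_{0,2}(β=2.139) via Wigner's sum:
c=cos(2.139/2)=0.480563, s=sin(2.139/2)=0.876960; N=√[24·24·720·2]=910.735966
k∈{2,3,4} keeps every argument non-negative
  k=2: (−1)^0·910.7360/(96)·0.4806^6·0.8770^2 = +0.089863
  k=3: (−1)^1·910.7360/(36)·0.4806^4·0.8770^4 = -0.798014
  k=4: (−1)^2·910.7360/(96)·0.4806^2·0.8770^6 = +0.996555
d^4_{0,2}(2.139) = +0.089863 -0.798014 +0.996555 = +0.288404

d=0.2884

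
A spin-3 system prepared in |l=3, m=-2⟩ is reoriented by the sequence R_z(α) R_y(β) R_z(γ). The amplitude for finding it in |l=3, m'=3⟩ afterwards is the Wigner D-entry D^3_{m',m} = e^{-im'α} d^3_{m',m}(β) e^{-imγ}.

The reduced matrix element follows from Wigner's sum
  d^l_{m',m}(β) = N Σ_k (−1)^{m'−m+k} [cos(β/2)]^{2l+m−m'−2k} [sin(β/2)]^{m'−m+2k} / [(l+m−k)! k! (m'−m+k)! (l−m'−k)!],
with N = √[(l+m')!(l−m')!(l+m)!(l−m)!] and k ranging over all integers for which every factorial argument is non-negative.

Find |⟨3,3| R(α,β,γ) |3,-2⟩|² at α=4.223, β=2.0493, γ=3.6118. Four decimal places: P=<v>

P=0.3361

D^3_{3,-2}(4.223,2.0493,3.6118) = e^{-i·3·4.223}·d^3_{3,-2}(2.0493)·e^{-i·-2·3.6118}. Compute d first:
With c≡cos(β/2)=0.519398 and s≡sin(β/2)=0.854532, N=[720·1·1·120]^{1/2}=293.938769
k: max(0,(-2)−(3))=0 … min(3+(-2),3−(3))=0
  k=0: (−1)^5·293.9388/(120)·0.5194^1·0.8545^5 = -0.579721
d^3_{3,-2}(2.0493) = -0.579721
|D^3_{3,-2}|² = |d^3_{3,-2}(β)|² = (-0.579721)² = 0.336076 (the z-rotation phases have unit modulus)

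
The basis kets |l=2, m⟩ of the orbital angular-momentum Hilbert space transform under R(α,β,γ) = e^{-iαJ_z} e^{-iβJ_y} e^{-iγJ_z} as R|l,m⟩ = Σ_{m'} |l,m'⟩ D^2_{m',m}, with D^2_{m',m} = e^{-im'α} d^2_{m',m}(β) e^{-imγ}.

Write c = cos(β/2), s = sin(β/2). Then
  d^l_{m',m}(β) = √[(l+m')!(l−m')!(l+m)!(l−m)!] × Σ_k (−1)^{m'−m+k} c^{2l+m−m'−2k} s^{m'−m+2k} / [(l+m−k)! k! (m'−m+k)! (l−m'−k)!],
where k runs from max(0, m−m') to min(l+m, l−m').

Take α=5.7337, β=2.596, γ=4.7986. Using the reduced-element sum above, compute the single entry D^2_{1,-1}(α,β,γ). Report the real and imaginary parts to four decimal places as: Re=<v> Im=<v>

Re=-0.3908 Im=0.5296

First d^2_{1,-1}(β=2.596), then the phase factors e^{-i(1)α} and e^{-i(-1)γ}:
c=cos(2.596/2)=0.269425, s=sin(2.596/2)=0.963021; N=√[6·1·1·6]=6.000000
k∈{0,1} keeps every argument non-negative
  k=0: (−1)^2·6.0000/(2)·0.2694^2·0.9630^2 = +0.201962
  k=1: (−1)^3·6.0000/(6)·0.2694^0·0.9630^4 = -0.860089
d^2_{1,-1}(2.596) = +0.201962 -0.860089 = -0.658127
D = (+0.852793+0.522248i)·(-0.658127)·(+0.086104-0.996286i) = -0.390755+0.529567i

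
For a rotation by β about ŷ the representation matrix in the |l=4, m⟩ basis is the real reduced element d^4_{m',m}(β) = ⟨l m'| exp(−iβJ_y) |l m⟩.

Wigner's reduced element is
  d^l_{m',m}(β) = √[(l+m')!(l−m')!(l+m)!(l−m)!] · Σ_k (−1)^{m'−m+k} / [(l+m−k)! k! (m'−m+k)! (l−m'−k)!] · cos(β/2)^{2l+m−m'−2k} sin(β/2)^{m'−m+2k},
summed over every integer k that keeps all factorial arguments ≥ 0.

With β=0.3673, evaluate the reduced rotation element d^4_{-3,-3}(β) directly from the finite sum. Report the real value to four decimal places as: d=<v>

d^4_{-3,-3}(β=0.3673) via Wigner's sum:
With c≡cos(β/2)=0.983184 and s≡sin(β/2)=0.182619, N=[1·5040·1·5040]^{1/2}=5040.000000
The bounds max(0,m−m')=0 and min(l+m,l−m')=1 give 2 terms
  k=0: (−1)^0·5040.0000/(5040)·0.9832^8·0.1826^0 = +0.873127
  k=1: (−1)^1·5040.0000/(720)·0.9832^6·0.1826^2 = -0.210863
d^4_{-3,-3}(0.3673) = +0.873127 -0.210863 = +0.662264

d=0.6623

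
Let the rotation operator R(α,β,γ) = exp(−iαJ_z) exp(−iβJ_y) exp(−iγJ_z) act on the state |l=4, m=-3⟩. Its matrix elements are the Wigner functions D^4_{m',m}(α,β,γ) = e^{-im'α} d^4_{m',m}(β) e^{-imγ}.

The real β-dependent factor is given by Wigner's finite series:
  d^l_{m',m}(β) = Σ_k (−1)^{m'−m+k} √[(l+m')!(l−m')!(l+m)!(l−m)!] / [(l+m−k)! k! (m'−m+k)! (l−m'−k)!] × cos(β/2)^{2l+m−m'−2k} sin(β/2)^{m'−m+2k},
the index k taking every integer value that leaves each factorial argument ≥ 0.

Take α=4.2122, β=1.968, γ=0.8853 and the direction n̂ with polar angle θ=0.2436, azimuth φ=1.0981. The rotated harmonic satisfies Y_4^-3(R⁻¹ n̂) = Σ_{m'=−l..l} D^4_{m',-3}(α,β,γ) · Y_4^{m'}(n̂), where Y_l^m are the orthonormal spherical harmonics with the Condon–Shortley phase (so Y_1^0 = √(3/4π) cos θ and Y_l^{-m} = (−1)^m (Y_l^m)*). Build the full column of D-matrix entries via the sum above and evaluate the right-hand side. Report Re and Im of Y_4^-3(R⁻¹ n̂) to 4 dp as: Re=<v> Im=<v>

Need the full column D^4_{m',-3} for m'=−4..4 at α=4.2122, β=1.968, γ=0.8853.
cos(β/2)=0.553696, sin(β/2)=0.832719
d^4_{-4,-3}: single k=1 term ⇒ +0.037579;  D = +0.029799+0.022896i
d^4_{-3,-3}: k∈[0..1] ⇒ +0.008834 -0.139870 = -0.131035;  D = +0.119888-0.052888i
d^4_{-2,-3}: k∈[0..1] ⇒ -0.049712 +0.337317 = +0.287604;  D = +0.024338-0.286573i
d^4_{-1,-3}: k∈[0..1] ⇒ +0.158597 -0.597859 = -0.439261;  D = -0.366238-0.242529i
d^4_{0,-3}: k∈[0..1] ⇒ -0.355563 +0.804212 = +0.448649;  D = -0.396763+0.209439i
d^4_{1,-3}: k∈[0..1] ⇒ +0.597859 -0.811341 = -0.213483;  D = -0.003095+0.213460i
d^4_{2,-3}: k∈[0..1] ⇒ -0.762942 +0.575207 = -0.187735;  D = -0.163414-0.092415i
d^4_{3,-3}: k∈[0..1] ⇒ +0.715536 -0.231200 = +0.484336;  D = -0.411402+0.255597i
d^4_{4,-3}: single k=0 term ⇒ -0.434816;  D = +0.024221+0.434140i
Y_4^{m'}(θ=0.2436,φ=1.0981) and Σ D·Y over m':
  (+0.0298+0.0229i)·(-0.0005+0.0014i)  (+0.1199-0.0529i)·(-0.0168+0.0026i)  (+0.0243-0.2866i)·(-0.0637-0.0882i)  (-0.3662-0.2425i)·(+0.1811-0.3542i)  (-0.3968+0.2094i)·(+0.6126+0.0000i)  (-0.0031+0.2135i)·(-0.1811-0.3542i)  (-0.1634-0.0924i)·(-0.0637+0.0882i)  (-0.4114+0.2556i)·(+0.0168+0.0026i)  (+0.0242+0.4341i)·(-0.0005-0.0014i)
Y_4^-3(R⁻¹ n̂) = -0.336340+0.188358i

Re=-0.3363 Im=0.1884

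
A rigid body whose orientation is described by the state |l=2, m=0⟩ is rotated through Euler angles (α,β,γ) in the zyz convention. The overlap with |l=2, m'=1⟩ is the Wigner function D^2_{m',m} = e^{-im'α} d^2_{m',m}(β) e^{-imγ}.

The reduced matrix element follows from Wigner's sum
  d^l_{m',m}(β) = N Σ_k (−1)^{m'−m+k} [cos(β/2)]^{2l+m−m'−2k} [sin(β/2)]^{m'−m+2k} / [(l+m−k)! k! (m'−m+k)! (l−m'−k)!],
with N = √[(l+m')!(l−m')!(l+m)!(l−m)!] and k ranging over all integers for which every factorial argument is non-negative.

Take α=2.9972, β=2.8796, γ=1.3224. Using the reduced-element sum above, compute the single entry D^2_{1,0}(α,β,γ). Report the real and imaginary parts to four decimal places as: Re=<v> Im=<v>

Re=-0.3032 Im=-0.0441

D^2_{1,0}(2.9972,2.8796,1.3224) = e^{-i·1·2.9972}·d^2_{1,0}(2.8796)·e^{-i·0·1.3224}. Compute d first:
c=cos(2.8796/2)=0.130622, s=sin(2.8796/2)=0.991432; N=√[6·1·2·2]=4.898979
k: max(0,(0)−(1))=0 … min(2+(0),2−(1))=1
  k=0: (−1)^1·4.8990/(2)·0.1306^3·0.9914^1 = -0.005412
  k=1: (−1)^2·4.8990/(2)·0.1306^1·0.9914^3 = +0.311804
d^2_{1,0}(2.8796) = -0.005412 +0.311804 = +0.306391
D = (-0.989593-0.143891i)·(+0.306391)·(+1.000000+0.000000i) = -0.303203-0.044087i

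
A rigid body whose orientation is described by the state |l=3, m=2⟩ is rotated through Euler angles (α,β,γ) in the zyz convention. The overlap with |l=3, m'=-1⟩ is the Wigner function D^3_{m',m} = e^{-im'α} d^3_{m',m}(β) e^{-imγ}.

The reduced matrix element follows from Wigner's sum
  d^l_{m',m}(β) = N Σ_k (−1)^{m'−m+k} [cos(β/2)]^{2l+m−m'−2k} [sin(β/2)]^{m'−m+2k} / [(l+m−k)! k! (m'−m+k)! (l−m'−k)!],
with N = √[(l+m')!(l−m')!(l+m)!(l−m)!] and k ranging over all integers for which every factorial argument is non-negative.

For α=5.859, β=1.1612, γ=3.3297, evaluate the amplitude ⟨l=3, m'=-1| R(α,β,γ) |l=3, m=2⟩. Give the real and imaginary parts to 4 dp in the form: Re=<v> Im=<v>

Split into d^3_{-1,2}(β=1.1612) × two z-phases.
With c≡cos(β/2)=0.836134 and s≡sin(β/2)=0.548526, N=[2·24·120·1]^{1/2}=75.894664
k: max(0,(2)−(-1))=3 … min(3+(2),3−(-1))=4
  k=3: (−1)^0·75.8947/(12)·0.8361^3·0.5485^3 = +0.610166
  k=4: (−1)^1·75.8947/(24)·0.8361^1·0.5485^5 = -0.131299
d^3_{-1,2}(1.1612) = +0.610166 -0.131299 = +0.478867
Attach z-rotation phases: D = e^{-i(-1)(5.859)}·(+0.478867)·e^{-i(2)(3.3297)} = +0.333493-0.343652i

Re=0.3335 Im=-0.3437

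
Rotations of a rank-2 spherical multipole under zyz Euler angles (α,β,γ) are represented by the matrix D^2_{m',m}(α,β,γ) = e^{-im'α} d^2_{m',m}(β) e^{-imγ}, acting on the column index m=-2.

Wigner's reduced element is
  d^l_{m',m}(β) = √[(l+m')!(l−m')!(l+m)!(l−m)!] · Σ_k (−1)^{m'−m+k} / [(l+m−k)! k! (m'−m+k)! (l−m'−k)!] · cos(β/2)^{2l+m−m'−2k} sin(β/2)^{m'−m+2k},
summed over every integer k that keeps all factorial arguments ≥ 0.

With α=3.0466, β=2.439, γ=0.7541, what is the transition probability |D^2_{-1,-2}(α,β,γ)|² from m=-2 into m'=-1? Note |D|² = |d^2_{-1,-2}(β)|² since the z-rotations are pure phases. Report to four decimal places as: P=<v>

P=0.0059

First d^2_{-1,-2}(β=2.439), then the phase factors e^{-i(-1)α} and e^{-i(-2)γ}:
c=cos(2.439/2)=0.344115, s=sin(2.439/2)=0.938927; N=√[1·6·1·24]=12.000000
Admissible k: 0..0 (factorial args all ≥0)
  k=0: (−1)^1·12.0000/(6)·0.3441^3·0.9389^1 = -0.076520
d^2_{-1,-2}(2.439) = -0.076520
|D^2_{-1,-2}|² = |d^2_{-1,-2}(β)|² = (-0.076520)² = 0.005855 (the z-rotation phases have unit modulus)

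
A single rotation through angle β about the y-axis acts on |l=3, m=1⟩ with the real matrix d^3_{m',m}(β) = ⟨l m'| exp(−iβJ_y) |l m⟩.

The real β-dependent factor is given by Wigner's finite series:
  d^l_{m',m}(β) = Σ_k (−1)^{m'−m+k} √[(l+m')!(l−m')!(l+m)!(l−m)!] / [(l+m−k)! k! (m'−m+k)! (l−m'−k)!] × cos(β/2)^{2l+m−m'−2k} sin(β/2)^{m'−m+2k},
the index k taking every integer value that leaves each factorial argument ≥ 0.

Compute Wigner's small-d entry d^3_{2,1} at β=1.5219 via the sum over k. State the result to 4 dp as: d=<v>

d^3_{2,1}(β=1.5219) via Wigner's sum:
With c≡cos(β/2)=0.724181 and s≡sin(β/2)=0.689610, N=[120·1·24·2]^{1/2}=75.894664
The bounds max(0,m−m')=0 and min(l+m,l−m')=1 give 2 terms
  k=0: (−1)^1·75.8947/(24)·0.7242^5·0.6896^1 = -0.434350
  k=1: (−1)^2·75.8947/(12)·0.7242^3·0.6896^3 = +0.787738
d^3_{2,1}(1.5219) = -0.434350 +0.787738 = +0.353388

d=0.3534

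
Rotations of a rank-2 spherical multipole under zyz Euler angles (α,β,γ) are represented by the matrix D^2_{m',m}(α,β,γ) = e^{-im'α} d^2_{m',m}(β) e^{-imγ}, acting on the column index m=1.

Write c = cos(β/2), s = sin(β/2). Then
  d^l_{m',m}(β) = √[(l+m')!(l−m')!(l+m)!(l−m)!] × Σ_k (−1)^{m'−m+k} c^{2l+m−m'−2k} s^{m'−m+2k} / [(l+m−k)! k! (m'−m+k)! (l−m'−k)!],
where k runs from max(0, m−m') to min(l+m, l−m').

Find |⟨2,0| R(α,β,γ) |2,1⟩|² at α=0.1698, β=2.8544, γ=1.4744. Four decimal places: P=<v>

P=0.1107

First d^2_{0,1}(β=2.8544), then the phase factors e^{-i(0)α} and e^{-i(1)γ}:
Half-angle: c=0.143103, s=0.989708. N=√(2·2·6·1)=4.898979
Admissible k: 1..2 (factorial args all ≥0)
  k=1: (−1)^0·4.8990/(2)·0.1431^3·0.9897^1 = +0.007104
  k=2: (−1)^1·4.8990/(2)·0.1431^1·0.9897^3 = -0.339818
d^2_{0,1}(2.8544) = +0.007104 -0.339818 = -0.332713
|D^2_{0,1}|² = |d^2_{0,1}(β)|² = (-0.332713)² = 0.110698 (the z-rotation phases have unit modulus)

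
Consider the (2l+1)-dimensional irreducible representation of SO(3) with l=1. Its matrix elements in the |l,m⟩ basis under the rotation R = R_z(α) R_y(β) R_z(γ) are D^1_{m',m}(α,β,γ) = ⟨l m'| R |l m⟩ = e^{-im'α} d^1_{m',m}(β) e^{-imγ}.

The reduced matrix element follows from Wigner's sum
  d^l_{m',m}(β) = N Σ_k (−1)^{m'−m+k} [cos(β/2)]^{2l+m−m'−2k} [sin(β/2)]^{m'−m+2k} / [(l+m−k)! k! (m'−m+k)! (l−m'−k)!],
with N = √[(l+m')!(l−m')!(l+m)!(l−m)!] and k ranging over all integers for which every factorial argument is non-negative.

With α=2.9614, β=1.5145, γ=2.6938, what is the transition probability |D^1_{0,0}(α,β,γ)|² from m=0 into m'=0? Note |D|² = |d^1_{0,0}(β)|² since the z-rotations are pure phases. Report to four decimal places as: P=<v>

P=0.0032

D^1_{0,0}(2.9614,1.5145,2.6938) = e^{-i·0·2.9614}·d^1_{0,0}(1.5145)·e^{-i·0·2.6938}. Compute d first:
With c≡cos(β/2)=0.726728 and s≡sin(β/2)=0.686926, N=[1·1·1·1]^{1/2}=1.000000
k: max(0,(0)−(0))=0 … min(1+(0),1−(0))=1
  k=0: (−1)^0·1.0000/(1)·0.7267^2·0.6869^0 = +0.528133
  k=1: (−1)^1·1.0000/(1)·0.7267^0·0.6869^2 = -0.471867
d^1_{0,0}(1.5145) = +0.528133 -0.471867 = +0.056267
|D^1_{0,0}|² = |d^1_{0,0}(β)|² = (+0.056267)² = 0.003166 (the z-rotation phases have unit modulus)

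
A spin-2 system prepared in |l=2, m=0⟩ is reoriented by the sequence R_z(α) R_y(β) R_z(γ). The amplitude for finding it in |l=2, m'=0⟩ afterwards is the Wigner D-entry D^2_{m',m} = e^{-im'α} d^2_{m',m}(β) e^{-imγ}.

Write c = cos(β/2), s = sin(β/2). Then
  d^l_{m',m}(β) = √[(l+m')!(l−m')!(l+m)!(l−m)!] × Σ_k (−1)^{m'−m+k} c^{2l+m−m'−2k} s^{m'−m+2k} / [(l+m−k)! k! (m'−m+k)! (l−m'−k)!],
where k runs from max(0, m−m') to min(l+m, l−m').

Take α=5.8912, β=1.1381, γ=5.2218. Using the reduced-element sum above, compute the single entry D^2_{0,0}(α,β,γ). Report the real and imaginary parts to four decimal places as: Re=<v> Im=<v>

Re=-0.2363 Im=0.0000

First d^2_{0,0}(β=1.1381), then the phase factors e^{-i(0)α} and e^{-i(0)γ}:
With c≡cos(β/2)=0.842413 and s≡sin(β/2)=0.538832, N=[2·2·2·2]^{1/2}=4.000000
The bounds max(0,m−m')=0 and min(l+m,l−m')=2 give 3 terms
  k=0: (−1)^0·4.0000/(4)·0.8424^4·0.5388^0 = +0.503617
  k=1: (−1)^1·4.0000/(1)·0.8424^2·0.5388^2 = -0.824171
  k=2: (−1)^2·4.0000/(4)·0.8424^0·0.5388^4 = +0.084297
d^2_{0,0}(1.1381) = +0.503617 -0.824171 +0.084297 = -0.236256
Phases: e^{-i·(0)·5.8912}=+1.000000+0.000000i, e^{-i·(0)·5.2218}=+1.000000+0.000000i ⇒ D=-0.236256+0.000000i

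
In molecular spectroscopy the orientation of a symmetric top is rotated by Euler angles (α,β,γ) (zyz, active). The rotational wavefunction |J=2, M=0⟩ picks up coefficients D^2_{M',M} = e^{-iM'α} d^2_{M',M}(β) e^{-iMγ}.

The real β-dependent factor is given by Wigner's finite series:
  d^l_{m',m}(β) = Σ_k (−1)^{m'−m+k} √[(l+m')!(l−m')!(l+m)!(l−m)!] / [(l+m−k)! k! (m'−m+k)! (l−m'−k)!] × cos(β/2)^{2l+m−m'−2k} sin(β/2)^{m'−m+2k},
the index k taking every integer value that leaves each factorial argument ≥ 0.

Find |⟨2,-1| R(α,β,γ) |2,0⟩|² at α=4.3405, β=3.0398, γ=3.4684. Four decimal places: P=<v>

First d^2_{-1,0}(β=3.0398), then the phase factors e^{-i(-1)α} and e^{-i(0)γ}:
c=cos(3.0398/2)=0.050874, s=sin(3.0398/2)=0.998705; N=√[1·6·2·2]=4.898979
The bounds max(0,m−m')=1 and min(l+m,l−m')=2 give 2 terms
  k=1: (−1)^0·4.8990/(2)·0.0509^3·0.9987^1 = +0.000322
  k=2: (−1)^1·4.8990/(2)·0.0509^1·0.9987^3 = -0.124133
d^2_{-1,0}(3.0398) = +0.000322 -0.124133 = -0.123811
|D^2_{-1,0}|² = |d^2_{-1,0}(β)|² = (-0.123811)² = 0.015329 (the z-rotation phases have unit modulus)

P=0.0153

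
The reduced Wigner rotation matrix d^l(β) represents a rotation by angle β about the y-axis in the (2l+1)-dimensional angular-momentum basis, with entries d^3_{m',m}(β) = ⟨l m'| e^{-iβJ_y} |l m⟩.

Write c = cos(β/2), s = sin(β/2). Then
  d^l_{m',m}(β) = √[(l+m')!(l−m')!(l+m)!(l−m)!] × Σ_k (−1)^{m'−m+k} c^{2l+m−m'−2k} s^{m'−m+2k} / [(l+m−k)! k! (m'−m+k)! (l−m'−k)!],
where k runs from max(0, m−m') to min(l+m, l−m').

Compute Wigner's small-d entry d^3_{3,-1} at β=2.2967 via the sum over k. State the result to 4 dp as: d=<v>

d^3_{3,-1}(β=2.2967) via Wigner's sum:
c=cos(2.2967/2)=0.409993, s=sin(2.2967/2)=0.912089; N=√[720·1·2·24]=185.903201
Admissible k: 0..0 (factorial args all ≥0)
  k=0: (−1)^4·185.9032/(48)·0.4100^2·0.9121^4 = +0.450554
d^3_{3,-1}(2.2967) = +0.450554

d=0.4506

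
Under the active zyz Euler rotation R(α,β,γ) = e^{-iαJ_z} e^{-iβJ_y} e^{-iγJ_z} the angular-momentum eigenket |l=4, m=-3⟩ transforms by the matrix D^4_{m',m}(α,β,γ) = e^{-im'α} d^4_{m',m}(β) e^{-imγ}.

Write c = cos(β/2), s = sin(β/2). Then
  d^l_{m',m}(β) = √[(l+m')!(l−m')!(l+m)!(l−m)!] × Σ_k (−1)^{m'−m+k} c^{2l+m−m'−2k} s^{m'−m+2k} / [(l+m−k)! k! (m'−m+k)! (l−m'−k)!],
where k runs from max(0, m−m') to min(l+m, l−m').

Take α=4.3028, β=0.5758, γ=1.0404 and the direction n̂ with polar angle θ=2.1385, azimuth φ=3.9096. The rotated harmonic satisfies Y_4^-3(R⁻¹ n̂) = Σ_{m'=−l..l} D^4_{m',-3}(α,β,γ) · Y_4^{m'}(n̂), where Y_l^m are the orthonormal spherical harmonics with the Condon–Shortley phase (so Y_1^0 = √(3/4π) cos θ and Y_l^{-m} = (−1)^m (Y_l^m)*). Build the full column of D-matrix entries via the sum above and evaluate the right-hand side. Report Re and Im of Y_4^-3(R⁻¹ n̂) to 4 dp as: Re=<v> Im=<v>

Re=0.0191 Im=0.0277

Need the full column D^4_{m',-3} for m'=−4..4 at α=4.3028, β=0.5758, γ=1.0404.
cos(β/2)=0.958842, sin(β/2)=0.283939
d^4_{-4,-3}: single k=1 term ⇒ +0.598412;  D = +0.052564+0.596099i
d^4_{-3,-3}: k∈[0..1] ⇒ +0.714459 -0.438563 = +0.275896;  D = -0.261748-0.087216i
d^4_{-2,-3}: k∈[0..1] ⇒ -0.791625 +0.208256 = -0.583369;  D = -0.389564+0.434235i
d^4_{-1,-3}: k∈[0..1] ⇒ +0.497284 -0.072679 = +0.424605;  D = +0.176998+0.385954i
d^4_{0,-3}: k∈[0..1] ⇒ -0.219521 +0.019250 = -0.200271;  D = +0.200229-0.004084i
d^4_{1,-3}: k∈[0..1] ⇒ +0.072679 -0.003824 = +0.068855;  D = +0.026127-0.063706i
d^4_{2,-3}: k∈[0..1] ⇒ -0.018262 +0.000534 = -0.017728;  D = -0.012367-0.012703i
d^4_{3,-3}: k∈[0..1] ⇒ +0.003372 -0.000042 = +0.003330;  D = -0.003114+0.001181i
d^4_{4,-3}: single k=0 term ⇒ -0.000404;  D = -0.000019+0.000403i
Y_4^{m'}(θ=2.1385,φ=3.9096) and Σ D·Y over m':
  (+0.0526+0.5961i)·(-0.2231-0.0155i)  (-0.2617-0.0872i)·(-0.2700-0.2997i)  (-0.3896+0.4342i)·(+0.0085-0.2433i)  (+0.1770+0.3860i)·(-0.1506+0.1454i)  (+0.2002-0.0041i)·(-0.2907+0.0000i)  (+0.0261-0.0637i)·(+0.1506+0.1454i)  (-0.0124-0.0127i)·(+0.0085+0.2433i)  (-0.0031+0.0012i)·(+0.2700-0.2997i)  (-0.0000+0.0004i)·(-0.2231+0.0155i)
Y_4^-3(R⁻¹ n̂) = +0.019128+0.027722i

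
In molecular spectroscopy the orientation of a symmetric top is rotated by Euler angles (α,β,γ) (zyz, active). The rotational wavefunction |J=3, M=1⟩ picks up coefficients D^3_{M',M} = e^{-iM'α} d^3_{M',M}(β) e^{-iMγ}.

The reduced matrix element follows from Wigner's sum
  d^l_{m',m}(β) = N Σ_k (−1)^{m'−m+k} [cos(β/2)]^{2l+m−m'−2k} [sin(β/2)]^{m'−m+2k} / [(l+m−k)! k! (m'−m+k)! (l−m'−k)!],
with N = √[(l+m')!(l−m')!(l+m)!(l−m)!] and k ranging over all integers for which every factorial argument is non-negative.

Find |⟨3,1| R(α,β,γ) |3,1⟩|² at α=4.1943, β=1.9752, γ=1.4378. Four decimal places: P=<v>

First d^3_{1,1}(β=1.9752), then the phase factors e^{-i(1)α} and e^{-i(1)γ}:
With c≡cos(β/2)=0.550695 and s≡sin(β/2)=0.834707, N=[24·2·24·2]^{1/2}=48.000000
k: max(0,(1)−(1))=0 … min(3+(1),3−(1))=2
  k=0: (−1)^0·48.0000/(48)·0.5507^6·0.8347^0 = +0.027891
  k=1: (−1)^1·48.0000/(6)·0.5507^4·0.8347^2 = -0.512627
  k=2: (−1)^2·48.0000/(8)·0.5507^2·0.8347^4 = +0.883301
d^3_{1,1}(1.9752) = +0.027891 -0.512627 +0.883301 = +0.398565
|D^3_{1,1}|² = |d^3_{1,1}(β)|² = (+0.398565)² = 0.158854 (the z-rotation phases have unit modulus)

P=0.1589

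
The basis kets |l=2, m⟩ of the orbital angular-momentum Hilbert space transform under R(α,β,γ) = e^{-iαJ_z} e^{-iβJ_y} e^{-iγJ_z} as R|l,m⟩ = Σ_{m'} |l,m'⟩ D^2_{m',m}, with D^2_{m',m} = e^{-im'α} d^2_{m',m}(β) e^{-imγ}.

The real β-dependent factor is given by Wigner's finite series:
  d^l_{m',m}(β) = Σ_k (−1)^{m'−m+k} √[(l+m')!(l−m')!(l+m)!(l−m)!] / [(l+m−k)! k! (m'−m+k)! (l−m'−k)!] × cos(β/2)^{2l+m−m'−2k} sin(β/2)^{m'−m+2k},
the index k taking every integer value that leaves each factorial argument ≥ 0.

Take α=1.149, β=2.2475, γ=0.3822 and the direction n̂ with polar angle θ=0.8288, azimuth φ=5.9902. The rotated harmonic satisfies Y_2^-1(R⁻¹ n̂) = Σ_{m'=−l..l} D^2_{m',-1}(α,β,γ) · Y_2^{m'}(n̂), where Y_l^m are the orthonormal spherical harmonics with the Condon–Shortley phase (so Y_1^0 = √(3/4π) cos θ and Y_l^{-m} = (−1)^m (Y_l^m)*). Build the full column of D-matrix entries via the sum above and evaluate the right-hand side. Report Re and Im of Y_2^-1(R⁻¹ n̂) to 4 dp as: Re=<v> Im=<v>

Re=0.2204 Im=-0.1241

Need the full column D^2_{m',-1} for m'=−2..2 at α=1.149, β=2.2475, γ=0.3822.
cos(β/2)=0.432304, sin(β/2)=0.901728
d^2_{-2,-1}: single k=1 term ⇒ +0.145705;  D = -0.130469+0.064867i
d^2_{-1,-1}: k∈[0..1] ⇒ +0.034927 -0.455880 = -0.420954;  D = -0.016664-0.420624i
d^2_{0,-1}: k∈[0..1] ⇒ -0.178451 +0.776411 = +0.597960;  D = +0.554815+0.223017i
d^2_{1,-1}: k∈[0..1] ⇒ +0.455880 -0.661153 = -0.205273;  D = -0.147824+0.142425i
d^2_{2,-1}: single k=0 term ⇒ -0.633937;  D = +0.214397+0.596581i
Y_2^{m'}(θ=0.8288,φ=5.9902) and Σ D·Y over m':
  (-0.1305+0.0649i)·(+0.1749+0.1161i)  (-0.0167-0.4206i)·(+0.3684+0.1111i)  (+0.5548+0.2230i)·(+0.1167+0.0000i)  (-0.1478+0.1424i)·(-0.3684+0.1111i)  (+0.2144+0.5966i)·(+0.1749-0.1161i)
Y_2^-1(R⁻¹ n̂) = +0.220368-0.124060i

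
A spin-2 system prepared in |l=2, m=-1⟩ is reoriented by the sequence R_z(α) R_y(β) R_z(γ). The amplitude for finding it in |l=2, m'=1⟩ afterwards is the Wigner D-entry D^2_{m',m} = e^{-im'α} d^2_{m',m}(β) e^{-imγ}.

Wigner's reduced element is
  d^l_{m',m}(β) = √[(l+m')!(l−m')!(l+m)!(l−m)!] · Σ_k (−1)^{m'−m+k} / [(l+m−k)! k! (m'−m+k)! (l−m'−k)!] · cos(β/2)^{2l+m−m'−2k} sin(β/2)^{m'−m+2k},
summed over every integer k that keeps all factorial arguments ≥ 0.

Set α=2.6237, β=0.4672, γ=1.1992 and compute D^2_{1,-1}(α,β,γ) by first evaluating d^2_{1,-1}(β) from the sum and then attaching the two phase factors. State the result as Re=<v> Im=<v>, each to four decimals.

Split into d^2_{1,-1}(β=0.4672) × two z-phases.
With c≡cos(β/2)=0.972839 and s≡sin(β/2)=0.231481, N=[6·1·1·6]^{1/2}=6.000000
k∈{0,1} keeps every argument non-negative
  k=0: (−1)^2·6.0000/(2)·0.9728^2·0.2315^2 = +0.152137
  k=1: (−1)^3·6.0000/(6)·0.9728^0·0.2315^4 = -0.002871
d^2_{1,-1}(0.4672) = +0.152137 -0.002871 = +0.149266
Attach z-rotation phases: D = e^{-i(1)(2.6237)}·(+0.149266)·e^{-i(-1)(1.1992)} = +0.021759-0.147671i

Re=0.0218 Im=-0.1477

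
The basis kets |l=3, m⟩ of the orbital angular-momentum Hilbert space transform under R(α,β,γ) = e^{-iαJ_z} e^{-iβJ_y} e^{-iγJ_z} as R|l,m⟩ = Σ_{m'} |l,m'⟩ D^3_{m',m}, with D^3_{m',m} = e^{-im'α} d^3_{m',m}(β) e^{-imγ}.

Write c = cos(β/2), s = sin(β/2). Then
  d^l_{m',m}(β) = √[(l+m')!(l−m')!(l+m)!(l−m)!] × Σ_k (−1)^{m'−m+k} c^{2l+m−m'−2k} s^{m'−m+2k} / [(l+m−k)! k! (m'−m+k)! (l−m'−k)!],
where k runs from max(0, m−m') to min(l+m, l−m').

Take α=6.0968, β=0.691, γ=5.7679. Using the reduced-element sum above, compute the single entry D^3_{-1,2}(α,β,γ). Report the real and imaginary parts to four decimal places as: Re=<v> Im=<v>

Re=0.1271 Im=0.1430

Split into d^3_{-1,2}(β=0.691) × two z-phases.
c=cos(0.691/2)=0.940906, s=sin(0.691/2)=0.338667; N=√[2·24·120·1]=75.894664
k∈{3,4} keeps every argument non-negative
  k=3: (−1)^0·75.8947/(12)·0.9409^3·0.3387^3 = +0.204639
  k=4: (−1)^1·75.8947/(24)·0.9409^1·0.3387^5 = -0.013256
d^3_{-1,2}(0.691) = +0.204639 -0.013256 = +0.191383
D = (+0.982680-0.185308i)·(+0.191383)·(+0.514330+0.857593i) = +0.127143+0.143045i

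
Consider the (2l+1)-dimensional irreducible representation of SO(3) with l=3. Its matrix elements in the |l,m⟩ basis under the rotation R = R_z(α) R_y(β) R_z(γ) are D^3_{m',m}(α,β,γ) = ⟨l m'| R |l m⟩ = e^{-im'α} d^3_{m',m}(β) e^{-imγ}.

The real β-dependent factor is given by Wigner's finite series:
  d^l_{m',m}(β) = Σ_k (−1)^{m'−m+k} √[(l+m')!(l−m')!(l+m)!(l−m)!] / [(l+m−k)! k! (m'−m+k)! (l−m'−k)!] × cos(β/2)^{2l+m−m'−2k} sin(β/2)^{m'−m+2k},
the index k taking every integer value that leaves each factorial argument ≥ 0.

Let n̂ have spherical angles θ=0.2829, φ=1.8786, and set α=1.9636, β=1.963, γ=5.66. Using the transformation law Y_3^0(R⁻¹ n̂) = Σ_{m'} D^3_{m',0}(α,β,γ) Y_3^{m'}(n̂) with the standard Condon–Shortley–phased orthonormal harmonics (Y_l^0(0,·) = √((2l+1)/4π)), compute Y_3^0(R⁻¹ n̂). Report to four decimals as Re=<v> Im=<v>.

Need the full column D^3_{m',0} for m'=−3..3 at α=1.9636, β=1.963, γ=5.66.
cos(β/2)=0.555776, sin(β/2)=0.831332
d^3_{-3,0}: single k=3 term ⇒ +0.441101;  D = +0.407577-0.168674i
d^3_{-2,0}: k∈[2..3] ⇒ +0.361168 -0.808088 = -0.446920;  D = +0.315954+0.316086i
d^3_{-1,0}: k∈[1..3] ⇒ +0.152709 -1.025027 +0.764474 = -0.107843;  D = +0.041280-0.099630i
d^3_{0,0}: k∈[0..3] ⇒ +0.029471 -0.593460 +1.327823 -0.330101 = +0.433734;  D = +0.433734+0.000000i
d^3_{1,0}: k∈[0..2] ⇒ -0.152709 +1.025027 -0.764474 = +0.107843;  D = -0.041280-0.099630i
d^3_{2,0}: k∈[0..1] ⇒ +0.361168 -0.808088 = -0.446920;  D = +0.315954-0.316086i
d^3_{3,0}: single k=0 term ⇒ -0.441101;  D = -0.407577-0.168674i
Y_3^{m'}(θ=0.2829,φ=1.8786) and Σ D·Y over m':
  (+0.4076-0.1687i)·(+0.0072+0.0055i)  (+0.3160+0.3161i)·(-0.0624+0.0442i)  (+0.0413-0.0996i)·(-0.0987-0.3104i)  (+0.4337+0.0000i)·(+0.5771+0.0000i)  (-0.0413-0.0996i)·(+0.0987-0.3104i)  (+0.3160-0.3161i)·(-0.0624-0.0442i)  (-0.4076-0.1687i)·(-0.0072+0.0055i)
Y_3^0(R⁻¹ n̂) = +0.120683+0.000000i

Re=0.1207 Im=0.0000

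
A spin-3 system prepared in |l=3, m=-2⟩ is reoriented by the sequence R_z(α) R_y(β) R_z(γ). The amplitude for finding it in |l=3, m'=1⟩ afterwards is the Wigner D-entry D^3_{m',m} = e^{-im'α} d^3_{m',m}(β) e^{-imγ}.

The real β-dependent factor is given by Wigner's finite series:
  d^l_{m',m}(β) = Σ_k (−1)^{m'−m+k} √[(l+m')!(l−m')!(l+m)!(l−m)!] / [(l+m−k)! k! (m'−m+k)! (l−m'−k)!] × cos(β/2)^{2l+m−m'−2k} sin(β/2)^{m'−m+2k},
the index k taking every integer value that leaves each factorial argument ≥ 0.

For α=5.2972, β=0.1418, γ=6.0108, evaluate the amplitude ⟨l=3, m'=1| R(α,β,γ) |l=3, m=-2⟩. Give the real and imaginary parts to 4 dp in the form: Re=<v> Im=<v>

D^3_{1,-2}(5.2972,0.1418,6.0108) = e^{-i·1·5.2972}·d^3_{1,-2}(0.1418)·e^{-i·-2·6.0108}. Compute d first:
Half-angle: c=0.997488, s=0.070841. N=√(24·2·1·120)=75.894664
k∈{0,1} keeps every argument non-negative
  k=0: (−1)^3·75.8947/(12)·0.9975^3·0.0708^3 = -0.002232
  k=1: (−1)^4·75.8947/(24)·0.9975^1·0.0708^5 = +0.000006
d^3_{1,-2}(0.1418) = -0.002232 +0.000006 = -0.002226
Attach z-rotation phases: D = e^{-i(1)(5.2972)}·(-0.002226)·e^{-i(-2)(6.0108)} = -0.002013-0.000951i

Re=-0.0020 Im=-0.0010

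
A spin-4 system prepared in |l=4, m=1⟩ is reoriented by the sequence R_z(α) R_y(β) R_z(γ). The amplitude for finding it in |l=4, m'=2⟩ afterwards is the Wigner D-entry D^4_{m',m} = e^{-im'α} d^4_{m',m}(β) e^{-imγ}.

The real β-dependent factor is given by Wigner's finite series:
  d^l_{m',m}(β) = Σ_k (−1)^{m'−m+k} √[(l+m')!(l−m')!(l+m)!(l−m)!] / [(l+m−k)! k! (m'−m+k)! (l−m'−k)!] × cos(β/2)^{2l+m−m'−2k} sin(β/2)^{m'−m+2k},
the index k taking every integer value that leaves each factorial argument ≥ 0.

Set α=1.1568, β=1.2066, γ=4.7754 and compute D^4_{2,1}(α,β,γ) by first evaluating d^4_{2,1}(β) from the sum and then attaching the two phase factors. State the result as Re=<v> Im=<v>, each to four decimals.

Split into d^4_{2,1}(β=1.2066) × two z-phases.
With c≡cos(β/2)=0.823468 and s≡sin(β/2)=0.567363, N=[720·2·120·6]^{1/2}=1018.233765
The bounds max(0,m−m')=0 and min(l+m,l−m')=2 give 3 terms
  k=0: (−1)^1·1018.2338/(240)·0.8235^7·0.5674^1 = -0.618050
  k=1: (−1)^2·1018.2338/(48)·0.8235^5·0.5674^3 = +1.466974
  k=2: (−1)^3·1018.2338/(72)·0.8235^3·0.5674^5 = -0.464259
d^4_{2,1}(1.2066) = -0.618050 +1.466974 -0.464259 = +0.384665
Phases: e^{-i·(2)·1.1568}=-0.676356-0.736575i, e^{-i·(1)·4.7754}=+0.062969+0.998015i ⇒ D=+0.266390-0.277496i

Re=0.2664 Im=-0.2775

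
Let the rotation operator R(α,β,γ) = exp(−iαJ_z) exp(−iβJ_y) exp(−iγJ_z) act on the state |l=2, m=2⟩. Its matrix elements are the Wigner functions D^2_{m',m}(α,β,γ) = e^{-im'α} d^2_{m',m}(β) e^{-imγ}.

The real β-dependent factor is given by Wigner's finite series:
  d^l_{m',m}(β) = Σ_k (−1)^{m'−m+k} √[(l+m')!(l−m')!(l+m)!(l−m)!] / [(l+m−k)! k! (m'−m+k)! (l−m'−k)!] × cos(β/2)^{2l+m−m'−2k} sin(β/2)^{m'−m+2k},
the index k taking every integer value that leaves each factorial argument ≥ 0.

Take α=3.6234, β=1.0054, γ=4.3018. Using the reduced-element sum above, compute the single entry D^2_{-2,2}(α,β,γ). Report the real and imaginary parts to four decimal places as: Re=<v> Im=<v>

Re=0.0114 Im=-0.0527

D^2_{-2,2}(3.6234,1.0054,4.3018) = e^{-i·-2·3.6234}·d^2_{-2,2}(1.0054)·e^{-i·2·4.3018}. Compute d first:
With c≡cos(β/2)=0.876285 and s≡sin(β/2)=0.481793, N=[1·24·24·1]^{1/2}=24.000000
Admissible k: 4..4 (factorial args all ≥0)
  k=4: (−1)^0·24.0000/(24)·0.8763^0·0.4818^4 = +0.053882
d^2_{-2,2}(1.0054) = +0.053882
Phases: e^{-i·(-2)·3.6234}=+0.570555+0.821259i, e^{-i·(2)·4.3018}=-0.681359-0.731949i ⇒ D=+0.011443-0.052653i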